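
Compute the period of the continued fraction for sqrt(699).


Run the CF algorithm for sqrt(699).
a_0 = floor(sqrt(699)) = 26; set m_0=0, q_0=1.
Recurrence: m' = q*a - m,  q' = (d - m'^2)/q,  a' = floor((a_0 + m')/q').
  step 1: m=26, q=23, a=2
  step 2: m=20, q=13, a=3
  step 3: m=19, q=26, a=1
  step 4: m=7, q=25, a=1
  step 5: m=18, q=15, a=2
  step 6: m=12, q=37, a=1
  step 7: m=25, q=2, a=25
  step 8: m=25, q=37, a=1
  step 9: m=12, q=15, a=2
  step 10: m=18, q=25, a=1
  step 11: m=7, q=26, a=1
  step 12: m=19, q=13, a=3
  step 13: m=20, q=23, a=2
  step 14: m=26, q=1, a=52
a_14 = 2*a_0 = 52, so the period closes here.
sqrt(699) = [26; 2, 3, 1, 1, 2, 1, 25, 1, 2, 1, 1, 3, 2, 52]
Period length = 14

14


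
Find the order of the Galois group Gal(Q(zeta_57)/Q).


|Gal(Q(zeta_57)/Q)| = phi(57)
= 36

36


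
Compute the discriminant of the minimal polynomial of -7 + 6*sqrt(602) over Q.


The element -7 + 6*sqrt(602) has minimal polynomial:
x^2 + 14*x - 21623
Discriminant = (14)^2 - 4*(-21623)
= 196 + 86492
= 86688

86688


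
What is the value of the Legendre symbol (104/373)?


p = 373 is prime, so compute (104/373) with the reciprocity algorithm (Jacobi-symbol steps: pull out 2s via (2/n), flip via reciprocity, reduce):
  pull out 2: (2/373) = -1  (since 373 mod 8 = 5)
  pull out 2: (2/373) = -1  (since 373 mod 8 = 5)
  pull out 2: (2/373) = -1  (since 373 mod 8 = 5)
  reciprocity: (13/373) -> +(373/13)
  reduce: (9/13)
  reciprocity: (9/13) -> +(13/9)
  reduce: (4/9)
  pull out 2: (2/9) = +1  (since 9 mod 8 = 1)
  pull out 2: (2/9) = +1  (since 9 mod 8 = 1)
  (1/9) = 1
Product of signs = -1
(104/373) = -1

-1


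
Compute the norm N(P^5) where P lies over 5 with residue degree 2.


N(P^a) = p^(a*f)
= 5^(5*2)
= 5^10
= 9765625

9765625


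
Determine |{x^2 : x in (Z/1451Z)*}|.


For prime p, the number of non-zero quadratic residues is (p-1)/2.
= (1451-1)/2
= 725

725


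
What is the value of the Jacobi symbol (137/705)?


Compute (137/705) via quadratic reciprocity:
  reciprocity: (137/705) -> +(705/137)
  reduce: (20/137)
  pull out 2: (2/137) = +1  (since 137 mod 8 = 1)
  pull out 2: (2/137) = +1  (since 137 mod 8 = 1)
  reciprocity: (5/137) -> +(137/5)
  reduce: (2/5)
  pull out 2: (2/5) = -1  (since 5 mod 8 = 5)
  (1/5) = 1
Product of signs = -1

-1


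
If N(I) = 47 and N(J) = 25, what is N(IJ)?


N(IJ) = N(I) * N(J)
= 47 * 25
= 1175

1175


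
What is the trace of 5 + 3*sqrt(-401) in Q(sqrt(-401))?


Tr(a + b*sqrt(d)) = (a + b*sqrt(d)) + (a - b*sqrt(d)) = 2a
= 2 * (5)
= 10

10


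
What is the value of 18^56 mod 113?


p = 113 is prime and the exponent is (p-1)/2 = 56, so by Euler's criterion 18^56 = (18/113) = +1 or -1 mod 113.
Compute by square-and-multiply:
  56 = 32 + 16 + 8 (binary 111000)
  Repeated squaring mod 113: 18^1 = 18, 18^2 = 98, 18^4 = 112, 18^8 = 1, 18^16 = 1, 18^32 = 1
  18^56 = 18^32 * 18^16 * 18^8 = 1 * 1 * 1 mod 113
    1 * 1 = 1 = 1 mod 113
    1 * 1 = 1 = 1 mod 113
  18^56 = 1 mod 113
Result 1: 18 is a quadratic residue mod 113.
18^56 mod 113 = 1

1


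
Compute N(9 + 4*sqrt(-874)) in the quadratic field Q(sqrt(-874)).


N(a + b*sqrt(d)) = a^2 - d*b^2
= (9)^2 - (-874)*(4)^2
= 81 + 13984
= 14065

14065


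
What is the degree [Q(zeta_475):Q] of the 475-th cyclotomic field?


The degree equals Euler's totient phi(475).
475 = 5^2 * 19
phi(475) = 360

360


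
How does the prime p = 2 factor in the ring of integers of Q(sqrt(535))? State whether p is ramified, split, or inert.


K = Q(sqrt(535)). Since d mod 4 = 3, disc(K) = 2140.
Check p | disc: 2140 mod 2 = 0.
p divides disc, so p ramifies: (p) = P^2 with e=2, f=1, g=1.
Therefore p is ramified.

ramified


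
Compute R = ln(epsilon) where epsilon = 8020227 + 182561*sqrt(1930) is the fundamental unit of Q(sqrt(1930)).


epsilon = 8020227 + 182561*sqrt(1930)
= 1.6040e+07
R = ln(1.6040e+07)
= 16.5906

16.5906


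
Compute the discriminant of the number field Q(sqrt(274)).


For K = Q(sqrt(d)) with d squarefree: disc(K) = d if d = 1 mod 4, and disc(K) = 4d if d = 2 or 3 mod 4.
Here d = 274, and d mod 4 = 2.
d = 2 mod 4, not 1 (O_K = Z[sqrt(d)]), so disc(K) = 4d = 4 * (274) = 1096

1096


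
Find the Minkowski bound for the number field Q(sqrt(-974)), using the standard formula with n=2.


d = -974, d mod 4 = 2, so disc(K) = 4d = -3896; |disc(K)| = 3896
Imaginary quadratic field, so n = 2, s = r2 = 1, r1 = 0
M = (n!/n^n) * (4/pi)^s * sqrt(|disc(K)|) = (2!/2^2) * (4/pi)^1 * sqrt(3896)
= 0.5 * 1.273240 * 62.417946
= 39.7365

39.7365


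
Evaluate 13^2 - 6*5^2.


x^2 - d*y^2
= 13^2 - 6*5^2
= 169 - 150
= 19

19


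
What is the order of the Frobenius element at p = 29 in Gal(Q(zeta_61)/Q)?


The Frobenius at p in Gal(Q(zeta_n)/Q) = (Z/nZ)* is the class of p, so its order is ord_61(29), the smallest k >= 1 with 29^k = 1 mod 61.
n = 61 = 61, phi(61) = 60; the order divides phi(n).
Divisors of 60: 1, 2, 3, 4, 5, 6, 10, 12, 15, 20, 30, 60
Repeated squaring mod 61: 29^1 = 29, 29^2 = 48, 29^4 = 47, 29^8 = 13, 29^16 = 47, 29^32 = 13
Test divisors in increasing order:
  k=1: 29^1 = 29 mod 61
  k=2: 29^2 = 48 mod 61
  k=3: 29^3 = 48 * 29 = 50 mod 61
  k=4: 29^4 = 47 mod 61
  k=5: 29^5 = 47 * 29 = 21 mod 61
  k=6: 29^6 = 47 * 48 = 60 mod 61
  k=10: 29^10 = 13 * 48 = 14 mod 61
  k=12: 29^12 = 13 * 47 = 1 mod 61  <- first divisor giving 1
Order = 12

12


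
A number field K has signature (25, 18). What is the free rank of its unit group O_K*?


By Dirichlet's unit theorem:
rank = r1 + r2 - 1
= 25 + 18 - 1
= 42

42


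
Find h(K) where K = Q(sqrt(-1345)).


K = Q(sqrt(-1345)). d mod 4 = 3, so D = disc(K) = 4d = -5380
h(K) equals the number of primitive reduced positive-definite forms (a, b, c) = a*x^2 + b*x*y + c*y^2 with b^2 - 4ac = D,
where reduced means |b| <= a <= c, with b >= 0 whenever |b| = a or a = c, and primitive means gcd(a, b, c) = 1.
Reduced forces 3a^2 <= |D| = 5380, so 1 <= a <= 42; b must have the parity of D, and c = (b^2 - D)/(4a) must be an integer >= a.
Enumerate a = 1..42, b in [-a, a]:
  a=1: (1, 0, 1345)  [1]
  a=2: (2, 2, 673)  [1]
  a=3..4: none
  a=5: (5, 0, 269)  [1]
  a=6..9: none
  a=10: (10, 10, 137)  [1]
  a=11..16: none
  a=17: (17, -14, 82), (17, 14, 82)  [2]
  a=18: none
  a=19: (19, -4, 71), (19, 4, 71)  [2]
  a=20..22: none
  a=23: (23, -18, 62), (23, 18, 62)  [2]
  a=24..30: none
  a=31: (31, -18, 46), (31, 18, 46)  [2]
  a=32..33: none
  a=34: (34, -14, 41), (34, 14, 41)  [2]
  a=35..37: none
  a=38: (38, -34, 43), (38, 34, 43)  [2]
  a=39..42: none
Total reduced forms: 1 + 1 + 1 + 1 + 2 + 2 + 2 + 2 + 2 + 2 = 16
h = 16

16


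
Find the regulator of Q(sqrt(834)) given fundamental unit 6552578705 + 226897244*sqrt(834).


epsilon = 6552578705 + 226897244*sqrt(834)
= 1.3105e+10
R = ln(1.3105e+10)
= 23.2963

23.2963


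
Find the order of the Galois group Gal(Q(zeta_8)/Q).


|Gal(Q(zeta_8)/Q)| = phi(8)
= 4

4


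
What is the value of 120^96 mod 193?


p = 193 is prime and the exponent is (p-1)/2 = 96, so by Euler's criterion 120^96 = (120/193) = +1 or -1 mod 193.
Compute by square-and-multiply:
  96 = 64 + 32 (binary 1100000)
  Repeated squaring mod 193: 120^1 = 120, 120^2 = 118, 120^4 = 28, 120^8 = 12, 120^16 = 144, 120^32 = 85, 120^64 = 84
  120^96 = 120^64 * 120^32 = 84 * 85 mod 193
    84 * 85 = 7140 = 192 mod 193
  120^96 = 192 mod 193
Result 192 = p - 1 = -1 mod 193: 120 is a quadratic non-residue mod 193. As a residue in [0, p-1] the value is 192.
120^96 mod 193 = 192

192


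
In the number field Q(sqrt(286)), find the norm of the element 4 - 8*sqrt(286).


N(a + b*sqrt(d)) = a^2 - d*b^2
= (4)^2 - (286)*(-8)^2
= 16 - 18304
= -18288

-18288


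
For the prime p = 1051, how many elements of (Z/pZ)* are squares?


For prime p, the number of non-zero quadratic residues is (p-1)/2.
= (1051-1)/2
= 525

525


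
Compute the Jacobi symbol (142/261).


Compute (142/261) via quadratic reciprocity:
  pull out 2: (2/261) = -1  (since 261 mod 8 = 5)
  reciprocity: (71/261) -> +(261/71)
  reduce: (48/71)
  pull out 2: (2/71) = +1  (since 71 mod 8 = 7)
  pull out 2: (2/71) = +1  (since 71 mod 8 = 7)
  pull out 2: (2/71) = +1  (since 71 mod 8 = 7)
  pull out 2: (2/71) = +1  (since 71 mod 8 = 7)
  reciprocity: (3/71) -> -(71/3)
  reduce: (2/3)
  pull out 2: (2/3) = -1  (since 3 mod 8 = 3)
  (1/3) = 1
Product of signs = -1

-1


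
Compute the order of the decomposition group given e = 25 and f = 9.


|D_P| = e * f
= 25 * 9
= 225

225


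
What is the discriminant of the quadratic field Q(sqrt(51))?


For K = Q(sqrt(d)) with d squarefree: disc(K) = d if d = 1 mod 4, and disc(K) = 4d if d = 2 or 3 mod 4.
Here d = 51, and d mod 4 = 3.
d = 3 mod 4, not 1 (O_K = Z[sqrt(d)]), so disc(K) = 4d = 4 * (51) = 204

204


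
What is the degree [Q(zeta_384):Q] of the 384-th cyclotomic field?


The degree equals Euler's totient phi(384).
384 = 2^7 * 3
phi(384) = 128

128


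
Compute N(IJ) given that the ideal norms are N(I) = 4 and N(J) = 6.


N(IJ) = N(I) * N(J)
= 4 * 6
= 24

24


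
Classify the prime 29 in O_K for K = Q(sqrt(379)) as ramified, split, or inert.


K = Q(sqrt(379)). Since d mod 4 = 3, disc(K) = 1516.
Check p | disc: 1516 mod 29 = 8.
p does not divide disc. Compute Legendre symbol (d/p):
2^((29-1)/2) mod 29 = -1
(d/p) = -1, so p is inert: (p) stays prime with e=1, f=2, g=1.
Therefore p is inert.

inert


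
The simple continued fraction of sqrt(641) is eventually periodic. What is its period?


Run the CF algorithm for sqrt(641).
a_0 = floor(sqrt(641)) = 25; set m_0=0, q_0=1.
Recurrence: m' = q*a - m,  q' = (d - m'^2)/q,  a' = floor((a_0 + m')/q').
  step 1: m=25, q=16, a=3
  step 2: m=23, q=7, a=6
  step 3: m=19, q=40, a=1
  step 4: m=21, q=5, a=9
  step 5: m=24, q=13, a=3
  step 6: m=15, q=32, a=1
  step 7: m=17, q=11, a=3
  step 8: m=16, q=35, a=1
  step 9: m=19, q=8, a=5
  step 10: m=21, q=25, a=1
  step 11: m=4, q=25, a=1
  step 12: m=21, q=8, a=5
  step 13: m=19, q=35, a=1
  step 14: m=16, q=11, a=3
  step 15: m=17, q=32, a=1
  step 16: m=15, q=13, a=3
  step 17: m=24, q=5, a=9
  step 18: m=21, q=40, a=1
  step 19: m=19, q=7, a=6
  step 20: m=23, q=16, a=3
  step 21: m=25, q=1, a=50
a_21 = 2*a_0 = 50, so the period closes here.
sqrt(641) = [25; 3, 6, 1, 9, 3, 1, 3, 1, 5, 1, 1, 5, 1, 3, 1, 3, 9, 1, 6, 3, 50]
Period length = 21

21


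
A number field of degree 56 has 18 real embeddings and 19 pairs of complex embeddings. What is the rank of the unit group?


By Dirichlet's unit theorem:
rank = r1 + r2 - 1
= 18 + 19 - 1
= 36

36


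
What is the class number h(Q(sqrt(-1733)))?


K = Q(sqrt(-1733)). d mod 4 = 3, so D = disc(K) = 4d = -6932
h(K) equals the number of primitive reduced positive-definite forms (a, b, c) = a*x^2 + b*x*y + c*y^2 with b^2 - 4ac = D,
where reduced means |b| <= a <= c, with b >= 0 whenever |b| = a or a = c, and primitive means gcd(a, b, c) = 1.
Reduced forces 3a^2 <= |D| = 6932, so 1 <= a <= 48; b must have the parity of D, and c = (b^2 - D)/(4a) must be an integer >= a.
Enumerate a = 1..48, b in [-a, a]:
  a=1: (1, 0, 1733)  [1]
  a=2: (2, 2, 867)  [1]
  a=3: (3, -2, 578), (3, 2, 578)  [2]
  a=4..5: none
  a=6: (6, -2, 289), (6, 2, 289)  [2]
  a=7..8: none
  a=9: (9, -4, 193), (9, 4, 193)  [2]
  a=10: none
  a=11: (11, -8, 159), (11, 8, 159)  [2]
  a=12: none
  a=13: (13, -6, 134), (13, 6, 134)  [2]
  a=14..16: none
  a=17: (17, -2, 102), (17, 2, 102)  [2]
  a=18: (18, -14, 99), (18, 14, 99)  [2]
  a=19..21: none
  a=22: (22, -14, 81), (22, 14, 81)  [2]
  a=23..25: none
  a=26: (26, -6, 67), (26, 6, 67)  [2]
  a=27: (27, -14, 66), (27, 14, 66)  [2]
  a=28: none
  a=29: (29, -12, 61), (29, 12, 61)  [2]
  a=30..32: none
  a=33: (33, -14, 54), (33, -8, 53), (33, 8, 53), (33, 14, 54)  [4]
  a=34: (34, -2, 51), (34, 2, 51)  [2]
  a=35..38: none
  a=39: (39, -32, 51), (39, -20, 47), (39, 20, 47), (39, 32, 51)  [4]
  a=40..48: none
Total reduced forms: 1 + 1 + 2 + 2 + 2 + 2 + 2 + 2 + 2 + 2 + 2 + 2 + 2 + 4 + 2 + 4 = 34
h = 34

34


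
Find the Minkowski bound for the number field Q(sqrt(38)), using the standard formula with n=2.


d = 38, d mod 4 = 2, so disc(K) = 4d = 152; |disc(K)| = 152
Real quadratic field, so n = 2, s = r2 = 0, r1 = 2
M = (n!/n^n) * (4/pi)^s * sqrt(|disc(K)|) = (2!/2^2) * (4/pi)^0 * sqrt(152)
= 0.5 * 1.000000 * 12.328828
= 6.1644

6.1644


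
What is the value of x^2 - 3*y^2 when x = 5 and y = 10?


x^2 - d*y^2
= 5^2 - 3*10^2
= 25 - 300
= -275

-275


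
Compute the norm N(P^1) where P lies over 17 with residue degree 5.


N(P^a) = p^(a*f)
= 17^(1*5)
= 17^5
= 1419857

1419857


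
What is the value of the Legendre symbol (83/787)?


p = 787 is prime, so compute (83/787) with the reciprocity algorithm (Jacobi-symbol steps: pull out 2s via (2/n), flip via reciprocity, reduce):
  reciprocity: (83/787) -> -(787/83)
  reduce: (40/83)
  pull out 2: (2/83) = -1  (since 83 mod 8 = 3)
  pull out 2: (2/83) = -1  (since 83 mod 8 = 3)
  pull out 2: (2/83) = -1  (since 83 mod 8 = 3)
  reciprocity: (5/83) -> +(83/5)
  reduce: (3/5)
  reciprocity: (3/5) -> +(5/3)
  reduce: (2/3)
  pull out 2: (2/3) = -1  (since 3 mod 8 = 3)
  (1/3) = 1
Product of signs = -1
(83/787) = -1

-1


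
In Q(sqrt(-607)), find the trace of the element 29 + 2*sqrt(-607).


Tr(a + b*sqrt(d)) = (a + b*sqrt(d)) + (a - b*sqrt(d)) = 2a
= 2 * (29)
= 58

58


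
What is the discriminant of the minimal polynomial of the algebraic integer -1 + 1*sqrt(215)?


The element -1 + 1*sqrt(215) has minimal polynomial:
x^2 + 2*x - 214
Discriminant = (2)^2 - 4*(-214)
= 4 + 856
= 860

860


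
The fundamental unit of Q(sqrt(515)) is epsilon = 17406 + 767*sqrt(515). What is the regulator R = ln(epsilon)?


epsilon = 17406 + 767*sqrt(515)
= 34812.0000
R = ln(34812.0000)
= 10.4577

10.4577


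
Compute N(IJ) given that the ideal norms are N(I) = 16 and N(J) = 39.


N(IJ) = N(I) * N(J)
= 16 * 39
= 624

624


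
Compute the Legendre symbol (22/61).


p = 61 is prime, so compute (22/61) with the reciprocity algorithm (Jacobi-symbol steps: pull out 2s via (2/n), flip via reciprocity, reduce):
  pull out 2: (2/61) = -1  (since 61 mod 8 = 5)
  reciprocity: (11/61) -> +(61/11)
  reduce: (6/11)
  pull out 2: (2/11) = -1  (since 11 mod 8 = 3)
  reciprocity: (3/11) -> -(11/3)
  reduce: (2/3)
  pull out 2: (2/3) = -1  (since 3 mod 8 = 3)
  (1/3) = 1
Product of signs = 1
(22/61) = 1

1


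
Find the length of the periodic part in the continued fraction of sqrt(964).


Run the CF algorithm for sqrt(964).
a_0 = floor(sqrt(964)) = 31; set m_0=0, q_0=1.
Recurrence: m' = q*a - m,  q' = (d - m'^2)/q,  a' = floor((a_0 + m')/q').
  step 1: m=31, q=3, a=20
  step 2: m=29, q=41, a=1
  step 3: m=12, q=20, a=2
  step 4: m=28, q=9, a=6
  step 5: m=26, q=32, a=1
  step 6: m=6, q=29, a=1
  step 7: m=23, q=15, a=3
  step 8: m=22, q=32, a=1
  step 9: m=10, q=27, a=1
  step 10: m=17, q=25, a=1
  step 11: m=8, q=36, a=1
  step 12: m=28, q=5, a=11
  step 13: m=27, q=47, a=1
  step 14: m=20, q=12, a=4
  step 15: m=28, q=15, a=3
  step 16: m=17, q=45, a=1
  step 17: m=28, q=4, a=14
  step 18: m=28, q=45, a=1
  step 19: m=17, q=15, a=3
  step 20: m=28, q=12, a=4
  step 21: m=20, q=47, a=1
  step 22: m=27, q=5, a=11
  step 23: m=28, q=36, a=1
  step 24: m=8, q=25, a=1
  step 25: m=17, q=27, a=1
  step 26: m=10, q=32, a=1
  step 27: m=22, q=15, a=3
  step 28: m=23, q=29, a=1
  step 29: m=6, q=32, a=1
  step 30: m=26, q=9, a=6
  step 31: m=28, q=20, a=2
  step 32: m=12, q=41, a=1
  step 33: m=29, q=3, a=20
  step 34: m=31, q=1, a=62
a_34 = 2*a_0 = 62, so the period closes here.
sqrt(964) = [31; 20, 1, 2, 6, 1, 1, 3, 1, 1, 1, 1, 11, 1, 4, 3, 1, 14, 1, 3, 4, 1, 11, 1, 1, 1, 1, 3, 1, 1, 6, 2, 1, 20, 62]
Period length = 34

34


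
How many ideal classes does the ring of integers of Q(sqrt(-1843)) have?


K = Q(sqrt(-1843)). d mod 4 = 1, so D = disc(K) = d = -1843
h(K) equals the number of primitive reduced positive-definite forms (a, b, c) = a*x^2 + b*x*y + c*y^2 with b^2 - 4ac = D,
where reduced means |b| <= a <= c, with b >= 0 whenever |b| = a or a = c, and primitive means gcd(a, b, c) = 1.
Reduced forces 3a^2 <= |D| = 1843, so 1 <= a <= 24; b must have the parity of D, and c = (b^2 - D)/(4a) must be an integer >= a.
Enumerate a = 1..24, b in [-a, a]:
  a=1: (1, 1, 461)  [1]
  a=2..10: none
  a=11: (11, -7, 43), (11, 7, 43)  [2]
  a=12: none
  a=13: (13, -9, 37), (13, 9, 37)  [2]
  a=14..18: none
  a=19: (19, 19, 29)  [1]
  a=20..24: none
Total reduced forms: 1 + 2 + 2 + 1 = 6
h = 6

6


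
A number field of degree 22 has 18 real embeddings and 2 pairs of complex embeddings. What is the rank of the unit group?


By Dirichlet's unit theorem:
rank = r1 + r2 - 1
= 18 + 2 - 1
= 19

19


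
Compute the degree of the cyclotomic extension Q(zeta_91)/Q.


The degree equals Euler's totient phi(91).
91 = 7 * 13
phi(91) = 72

72


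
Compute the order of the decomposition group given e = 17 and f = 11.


|D_P| = e * f
= 17 * 11
= 187

187


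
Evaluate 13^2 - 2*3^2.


x^2 - d*y^2
= 13^2 - 2*3^2
= 169 - 18
= 151

151


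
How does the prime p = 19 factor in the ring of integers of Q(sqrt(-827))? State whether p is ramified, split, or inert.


K = Q(sqrt(-827)). Since d mod 4 = 1, disc(K) = -827.
Check p | disc: -827 mod 19 = 9.
p does not divide disc. Compute Legendre symbol (d/p):
9^((19-1)/2) mod 19 = 1
(d/p) = 1, so p splits: (p) = P*P' with e=1, f=1, g=2.
Therefore p is split.

split


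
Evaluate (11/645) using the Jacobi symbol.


Compute (11/645) via quadratic reciprocity:
  reciprocity: (11/645) -> +(645/11)
  reduce: (7/11)
  reciprocity: (7/11) -> -(11/7)
  reduce: (4/7)
  pull out 2: (2/7) = +1  (since 7 mod 8 = 7)
  pull out 2: (2/7) = +1  (since 7 mod 8 = 7)
  (1/7) = 1
Product of signs = -1

-1


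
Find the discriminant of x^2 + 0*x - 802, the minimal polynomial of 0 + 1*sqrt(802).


The element 0 + 1*sqrt(802) has minimal polynomial:
x^2 + 0*x - 802
Discriminant = (0)^2 - 4*(-802)
= 0 + 3208
= 3208

3208


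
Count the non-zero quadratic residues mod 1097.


For prime p, the number of non-zero quadratic residues is (p-1)/2.
= (1097-1)/2
= 548

548


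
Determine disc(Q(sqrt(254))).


For K = Q(sqrt(d)) with d squarefree: disc(K) = d if d = 1 mod 4, and disc(K) = 4d if d = 2 or 3 mod 4.
Here d = 254, and d mod 4 = 2.
d = 2 mod 4, not 1 (O_K = Z[sqrt(d)]), so disc(K) = 4d = 4 * (254) = 1016

1016


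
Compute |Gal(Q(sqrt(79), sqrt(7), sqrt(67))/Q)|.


The 3 square roots of distinct primes are multiplicatively independent over Q,
so [K:Q] = 2^3 and Gal(K/Q) is isomorphic to (Z/2Z)^3.
|Gal| = 2^3 = 8

8


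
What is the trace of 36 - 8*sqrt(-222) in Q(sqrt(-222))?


Tr(a + b*sqrt(d)) = (a + b*sqrt(d)) + (a - b*sqrt(d)) = 2a
= 2 * (36)
= 72

72


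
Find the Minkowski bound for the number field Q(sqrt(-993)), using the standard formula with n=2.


d = -993, d mod 4 = 3, so disc(K) = 4d = -3972; |disc(K)| = 3972
Imaginary quadratic field, so n = 2, s = r2 = 1, r1 = 0
M = (n!/n^n) * (4/pi)^s * sqrt(|disc(K)|) = (2!/2^2) * (4/pi)^1 * sqrt(3972)
= 0.5 * 1.273240 * 63.023805
= 40.1222

40.1222


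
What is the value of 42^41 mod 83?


p = 83 is prime and the exponent is (p-1)/2 = 41, so by Euler's criterion 42^41 = (42/83) = +1 or -1 mod 83.
Compute by square-and-multiply:
  41 = 32 + 8 + 1 (binary 101001)
  Repeated squaring mod 83: 42^1 = 42, 42^2 = 21, 42^4 = 26, 42^8 = 12, 42^16 = 61, 42^32 = 69
  42^41 = 42^32 * 42^8 * 42^1 = 69 * 12 * 42 mod 83
    69 * 12 = 828 = 81 mod 83
    81 * 42 = 3402 = 82 mod 83
  42^41 = 82 mod 83
Result 82 = p - 1 = -1 mod 83: 42 is a quadratic non-residue mod 83. As a residue in [0, p-1] the value is 82.
42^41 mod 83 = 82

82


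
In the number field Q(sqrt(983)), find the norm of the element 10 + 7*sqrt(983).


N(a + b*sqrt(d)) = a^2 - d*b^2
= (10)^2 - (983)*(7)^2
= 100 - 48167
= -48067

-48067


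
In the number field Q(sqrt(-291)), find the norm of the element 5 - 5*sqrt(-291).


N(a + b*sqrt(d)) = a^2 - d*b^2
= (5)^2 - (-291)*(-5)^2
= 25 + 7275
= 7300

7300


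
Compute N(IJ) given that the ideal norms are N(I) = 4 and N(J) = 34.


N(IJ) = N(I) * N(J)
= 4 * 34
= 136

136


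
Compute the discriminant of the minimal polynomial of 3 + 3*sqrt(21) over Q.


The element 3 + 3*sqrt(21) has minimal polynomial:
x^2 - 6*x - 180
Discriminant = (-6)^2 - 4*(-180)
= 36 + 720
= 756

756


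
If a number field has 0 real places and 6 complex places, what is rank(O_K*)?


By Dirichlet's unit theorem:
rank = r1 + r2 - 1
= 0 + 6 - 1
= 5

5


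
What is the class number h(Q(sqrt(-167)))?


K = Q(sqrt(-167)). d mod 4 = 1, so D = disc(K) = d = -167
h(K) equals the number of primitive reduced positive-definite forms (a, b, c) = a*x^2 + b*x*y + c*y^2 with b^2 - 4ac = D,
where reduced means |b| <= a <= c, with b >= 0 whenever |b| = a or a = c, and primitive means gcd(a, b, c) = 1.
Reduced forces 3a^2 <= |D| = 167, so 1 <= a <= 7; b must have the parity of D, and c = (b^2 - D)/(4a) must be an integer >= a.
Enumerate a = 1..7, b in [-a, a]:
  a=1: (1, 1, 42)  [1]
  a=2: (2, -1, 21), (2, 1, 21)  [2]
  a=3: (3, -1, 14), (3, 1, 14)  [2]
  a=4: (4, -3, 11), (4, 3, 11)  [2]
  a=5: none
  a=6: (6, -5, 8), (6, -1, 7), (6, 1, 7), (6, 5, 8)  [4]
  a=7: none
Total reduced forms: 1 + 2 + 2 + 2 + 4 = 11
h = 11

11


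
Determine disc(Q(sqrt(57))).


For K = Q(sqrt(d)) with d squarefree: disc(K) = d if d = 1 mod 4, and disc(K) = 4d if d = 2 or 3 mod 4.
Here d = 57, and d mod 4 = 1.
d = 1 mod 4 (O_K = Z[(1+sqrt(d))/2]), so disc(K) = d = 57

57


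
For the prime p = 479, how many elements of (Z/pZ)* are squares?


For prime p, the number of non-zero quadratic residues is (p-1)/2.
= (479-1)/2
= 239

239


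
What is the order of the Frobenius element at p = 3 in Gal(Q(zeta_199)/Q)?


The Frobenius at p in Gal(Q(zeta_n)/Q) = (Z/nZ)* is the class of p, so its order is ord_199(3), the smallest k >= 1 with 3^k = 1 mod 199.
n = 199 = 199, phi(199) = 198; the order divides phi(n).
Divisors of 198: 1, 2, 3, 6, 9, 11, 18, 22, 33, 66, 99, 198
Repeated squaring mod 199: 3^1 = 3, 3^2 = 9, 3^4 = 81, 3^8 = 193, 3^16 = 36, 3^32 = 102, 3^64 = 56, 3^128 = 151
Test divisors in increasing order:
  k=1: 3^1 = 3 mod 199
  k=2: 3^2 = 9 mod 199
  k=3: 3^3 = 9 * 3 = 27 mod 199
  k=6: 3^6 = 81 * 9 = 132 mod 199
  k=9: 3^9 = 193 * 3 = 181 mod 199
  k=11: 3^11 = 193 * 9 * 3 = 37 mod 199
  k=18: 3^18 = 36 * 9 = 125 mod 199
  k=22: 3^22 = 36 * 81 * 9 = 175 mod 199
  k=33: 3^33 = 102 * 3 = 107 mod 199
  k=66: 3^66 = 56 * 9 = 106 mod 199
  k=99: 3^99 = 56 * 102 * 9 * 3 = 198 mod 199
  k=198: 3^198 = 151 * 56 * 81 * 9 = 1 mod 199  <- first divisor giving 1
Order = 198

198


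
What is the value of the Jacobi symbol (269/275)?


Compute (269/275) via quadratic reciprocity:
  reciprocity: (269/275) -> +(275/269)
  reduce: (6/269)
  pull out 2: (2/269) = -1  (since 269 mod 8 = 5)
  reciprocity: (3/269) -> +(269/3)
  reduce: (2/3)
  pull out 2: (2/3) = -1  (since 3 mod 8 = 3)
  (1/3) = 1
Product of signs = 1

1


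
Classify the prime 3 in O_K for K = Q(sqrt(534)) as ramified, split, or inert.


K = Q(sqrt(534)). Since d mod 4 = 2, disc(K) = 2136.
Check p | disc: 2136 mod 3 = 0.
p divides disc, so p ramifies: (p) = P^2 with e=2, f=1, g=1.
Therefore p is ramified.

ramified


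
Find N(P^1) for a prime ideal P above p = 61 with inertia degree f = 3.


N(P^a) = p^(a*f)
= 61^(1*3)
= 61^3
= 226981

226981


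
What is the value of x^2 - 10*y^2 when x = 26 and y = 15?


x^2 - d*y^2
= 26^2 - 10*15^2
= 676 - 2250
= -1574

-1574


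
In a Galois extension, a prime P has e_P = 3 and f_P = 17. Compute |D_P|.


|D_P| = e * f
= 3 * 17
= 51

51


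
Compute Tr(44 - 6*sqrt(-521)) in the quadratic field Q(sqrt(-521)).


Tr(a + b*sqrt(d)) = (a + b*sqrt(d)) + (a - b*sqrt(d)) = 2a
= 2 * (44)
= 88

88


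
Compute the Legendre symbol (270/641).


p = 641 is prime, so compute (270/641) with the reciprocity algorithm (Jacobi-symbol steps: pull out 2s via (2/n), flip via reciprocity, reduce):
  pull out 2: (2/641) = +1  (since 641 mod 8 = 1)
  reciprocity: (135/641) -> +(641/135)
  reduce: (101/135)
  reciprocity: (101/135) -> +(135/101)
  reduce: (34/101)
  pull out 2: (2/101) = -1  (since 101 mod 8 = 5)
  reciprocity: (17/101) -> +(101/17)
  reduce: (16/17)
  pull out 2: (2/17) = +1  (since 17 mod 8 = 1)
  pull out 2: (2/17) = +1  (since 17 mod 8 = 1)
  pull out 2: (2/17) = +1  (since 17 mod 8 = 1)
  pull out 2: (2/17) = +1  (since 17 mod 8 = 1)
  (1/17) = 1
Product of signs = -1
(270/641) = -1

-1


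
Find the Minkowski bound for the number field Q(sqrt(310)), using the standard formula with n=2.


d = 310, d mod 4 = 2, so disc(K) = 4d = 1240; |disc(K)| = 1240
Real quadratic field, so n = 2, s = r2 = 0, r1 = 2
M = (n!/n^n) * (4/pi)^s * sqrt(|disc(K)|) = (2!/2^2) * (4/pi)^0 * sqrt(1240)
= 0.5 * 1.000000 * 35.213634
= 17.6068

17.6068


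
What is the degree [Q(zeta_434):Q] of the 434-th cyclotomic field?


The degree equals Euler's totient phi(434).
434 = 2 * 7 * 31
phi(434) = 180

180


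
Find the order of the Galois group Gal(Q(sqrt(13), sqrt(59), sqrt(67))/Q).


The 3 square roots of distinct primes are multiplicatively independent over Q,
so [K:Q] = 2^3 and Gal(K/Q) is isomorphic to (Z/2Z)^3.
|Gal| = 2^3 = 8

8


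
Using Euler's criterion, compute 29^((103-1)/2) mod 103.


p = 103 is prime and the exponent is (p-1)/2 = 51, so by Euler's criterion 29^51 = (29/103) = +1 or -1 mod 103.
Compute by square-and-multiply:
  51 = 32 + 16 + 2 + 1 (binary 110011)
  Repeated squaring mod 103: 29^1 = 29, 29^2 = 17, 29^4 = 83, 29^8 = 91, 29^16 = 41, 29^32 = 33
  29^51 = 29^32 * 29^16 * 29^2 * 29^1 = 33 * 41 * 17 * 29 mod 103
    33 * 41 = 1353 = 14 mod 103
    14 * 17 = 238 = 32 mod 103
    32 * 29 = 928 = 1 mod 103
  29^51 = 1 mod 103
Result 1: 29 is a quadratic residue mod 103.
29^51 mod 103 = 1

1


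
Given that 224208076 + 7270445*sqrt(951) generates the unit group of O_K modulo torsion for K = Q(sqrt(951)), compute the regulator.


epsilon = 224208076 + 7270445*sqrt(951)
= 4.4842e+08
R = ln(4.4842e+08)
= 19.9212

19.9212


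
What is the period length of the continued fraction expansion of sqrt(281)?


Run the CF algorithm for sqrt(281).
a_0 = floor(sqrt(281)) = 16; set m_0=0, q_0=1.
Recurrence: m' = q*a - m,  q' = (d - m'^2)/q,  a' = floor((a_0 + m')/q').
  step 1: m=16, q=25, a=1
  step 2: m=9, q=8, a=3
  step 3: m=15, q=7, a=4
  step 4: m=13, q=16, a=1
  step 5: m=3, q=17, a=1
  step 6: m=14, q=5, a=6
  step 7: m=16, q=5, a=6
  step 8: m=14, q=17, a=1
  step 9: m=3, q=16, a=1
  step 10: m=13, q=7, a=4
  step 11: m=15, q=8, a=3
  step 12: m=9, q=25, a=1
  step 13: m=16, q=1, a=32
a_13 = 2*a_0 = 32, so the period closes here.
sqrt(281) = [16; 1, 3, 4, 1, 1, 6, 6, 1, 1, 4, 3, 1, 32]
Period length = 13

13


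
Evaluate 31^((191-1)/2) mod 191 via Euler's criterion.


p = 191 is prime and the exponent is (p-1)/2 = 95, so by Euler's criterion 31^95 = (31/191) = +1 or -1 mod 191.
Compute by square-and-multiply:
  95 = 64 + 16 + 8 + 4 + 2 + 1 (binary 1011111)
  Repeated squaring mod 191: 31^1 = 31, 31^2 = 6, 31^4 = 36, 31^8 = 150, 31^16 = 153, 31^32 = 107, 31^64 = 180
  31^95 = 31^64 * 31^16 * 31^8 * 31^4 * 31^2 * 31^1 = 180 * 153 * 150 * 36 * 6 * 31 mod 191
    180 * 153 = 27540 = 36 mod 191
    36 * 150 = 5400 = 52 mod 191
    52 * 36 = 1872 = 153 mod 191
    153 * 6 = 918 = 154 mod 191
    154 * 31 = 4774 = 190 mod 191
  31^95 = 190 mod 191
Result 190 = p - 1 = -1 mod 191: 31 is a quadratic non-residue mod 191. As a residue in [0, p-1] the value is 190.
31^95 mod 191 = 190

190


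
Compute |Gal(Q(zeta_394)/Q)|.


|Gal(Q(zeta_394)/Q)| = phi(394)
= 196

196


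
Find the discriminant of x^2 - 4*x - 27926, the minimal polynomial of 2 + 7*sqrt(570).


The element 2 + 7*sqrt(570) has minimal polynomial:
x^2 - 4*x - 27926
Discriminant = (-4)^2 - 4*(-27926)
= 16 + 111704
= 111720

111720


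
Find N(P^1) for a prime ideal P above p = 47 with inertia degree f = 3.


N(P^a) = p^(a*f)
= 47^(1*3)
= 47^3
= 103823

103823


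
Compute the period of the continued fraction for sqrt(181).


Run the CF algorithm for sqrt(181).
a_0 = floor(sqrt(181)) = 13; set m_0=0, q_0=1.
Recurrence: m' = q*a - m,  q' = (d - m'^2)/q,  a' = floor((a_0 + m')/q').
  step 1: m=13, q=12, a=2
  step 2: m=11, q=5, a=4
  step 3: m=9, q=20, a=1
  step 4: m=11, q=3, a=8
  step 5: m=13, q=4, a=6
  step 6: m=11, q=15, a=1
  step 7: m=4, q=11, a=1
  step 8: m=7, q=12, a=1
  step 9: m=5, q=13, a=1
  step 10: m=8, q=9, a=2
  step 11: m=10, q=9, a=2
  step 12: m=8, q=13, a=1
  step 13: m=5, q=12, a=1
  step 14: m=7, q=11, a=1
  step 15: m=4, q=15, a=1
  step 16: m=11, q=4, a=6
  step 17: m=13, q=3, a=8
  step 18: m=11, q=20, a=1
  step 19: m=9, q=5, a=4
  step 20: m=11, q=12, a=2
  step 21: m=13, q=1, a=26
a_21 = 2*a_0 = 26, so the period closes here.
sqrt(181) = [13; 2, 4, 1, 8, 6, 1, 1, 1, 1, 2, 2, 1, 1, 1, 1, 6, 8, 1, 4, 2, 26]
Period length = 21

21


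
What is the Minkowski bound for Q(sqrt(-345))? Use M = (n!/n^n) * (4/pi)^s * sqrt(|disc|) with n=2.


d = -345, d mod 4 = 3, so disc(K) = 4d = -1380; |disc(K)| = 1380
Imaginary quadratic field, so n = 2, s = r2 = 1, r1 = 0
M = (n!/n^n) * (4/pi)^s * sqrt(|disc(K)|) = (2!/2^2) * (4/pi)^1 * sqrt(1380)
= 0.5 * 1.273240 * 37.148351
= 23.6494

23.6494


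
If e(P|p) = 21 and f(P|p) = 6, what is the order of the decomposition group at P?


|D_P| = e * f
= 21 * 6
= 126

126


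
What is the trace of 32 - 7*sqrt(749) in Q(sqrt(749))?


Tr(a + b*sqrt(d)) = (a + b*sqrt(d)) + (a - b*sqrt(d)) = 2a
= 2 * (32)
= 64

64


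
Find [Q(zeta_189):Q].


The degree equals Euler's totient phi(189).
189 = 3^3 * 7
phi(189) = 108

108


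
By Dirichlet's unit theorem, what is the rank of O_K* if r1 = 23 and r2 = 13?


By Dirichlet's unit theorem:
rank = r1 + r2 - 1
= 23 + 13 - 1
= 35

35


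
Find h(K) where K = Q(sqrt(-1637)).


K = Q(sqrt(-1637)). d mod 4 = 3, so D = disc(K) = 4d = -6548
h(K) equals the number of primitive reduced positive-definite forms (a, b, c) = a*x^2 + b*x*y + c*y^2 with b^2 - 4ac = D,
where reduced means |b| <= a <= c, with b >= 0 whenever |b| = a or a = c, and primitive means gcd(a, b, c) = 1.
Reduced forces 3a^2 <= |D| = 6548, so 1 <= a <= 46; b must have the parity of D, and c = (b^2 - D)/(4a) must be an integer >= a.
Enumerate a = 1..46, b in [-a, a]:
  a=1: (1, 0, 1637)  [1]
  a=2: (2, 2, 819)  [1]
  a=3: (3, -2, 546), (3, 2, 546)  [2]
  a=4..5: none
  a=6: (6, -2, 273), (6, 2, 273)  [2]
  a=7: (7, -2, 234), (7, 2, 234)  [2]
  a=8: none
  a=9: (9, -2, 182), (9, 2, 182)  [2]
  a=10..12: none
  a=13: (13, -2, 126), (13, 2, 126)  [2]
  a=14: (14, -2, 117), (14, 2, 117)  [2]
  a=15..17: none
  a=18: (18, -2, 91), (18, 2, 91)  [2]
  a=19: (19, -8, 87), (19, 8, 87)  [2]
  a=20: none
  a=21: (21, -16, 81), (21, -2, 78), (21, 2, 78), (21, 16, 81)  [4]
  a=22..25: none
  a=26: (26, -2, 63), (26, 2, 63)  [2]
  a=27: (27, -16, 63), (27, 16, 63)  [2]
  a=28: none
  a=29: (29, -8, 57), (29, 8, 57)  [2]
  a=30..36: none
  a=37: (37, -36, 53), (37, 36, 53)  [2]
  a=38: (38, -30, 49), (38, 30, 49)  [2]
  a=39: (39, -28, 47), (39, -2, 42), (39, 2, 42), (39, 28, 47)  [4]
  a=40..41: none
  a=42: (42, -26, 43), (42, 26, 43)  [2]
  a=43..46: none
Total reduced forms: 1 + 1 + 2 + 2 + 2 + 2 + 2 + 2 + 2 + 2 + 4 + 2 + 2 + 2 + 2 + 2 + 4 + 2 = 38
h = 38

38


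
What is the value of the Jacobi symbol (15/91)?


Compute (15/91) via quadratic reciprocity:
  reciprocity: (15/91) -> -(91/15)
  reduce: (1/15)
  (1/15) = 1
Product of signs = -1

-1


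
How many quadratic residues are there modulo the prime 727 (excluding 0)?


For prime p, the number of non-zero quadratic residues is (p-1)/2.
= (727-1)/2
= 363

363


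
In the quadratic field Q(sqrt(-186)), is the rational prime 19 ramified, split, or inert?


K = Q(sqrt(-186)). Since d mod 4 = 2, disc(K) = -744.
Check p | disc: -744 mod 19 = 16.
p does not divide disc. Compute Legendre symbol (d/p):
4^((19-1)/2) mod 19 = 1
(d/p) = 1, so p splits: (p) = P*P' with e=1, f=1, g=2.
Therefore p is split.

split


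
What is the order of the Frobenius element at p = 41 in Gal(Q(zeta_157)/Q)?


The Frobenius at p in Gal(Q(zeta_n)/Q) = (Z/nZ)* is the class of p, so its order is ord_157(41), the smallest k >= 1 with 41^k = 1 mod 157.
n = 157 = 157, phi(157) = 156; the order divides phi(n).
Divisors of 156: 1, 2, 3, 4, 6, 12, 13, 26, 39, 52, 78, 156
Repeated squaring mod 157: 41^1 = 41, 41^2 = 111, 41^4 = 75, 41^8 = 130, 41^16 = 101, 41^32 = 153, 41^64 = 16, 41^128 = 99
Test divisors in increasing order:
  k=1: 41^1 = 41 mod 157
  k=2: 41^2 = 111 mod 157
  k=3: 41^3 = 111 * 41 = 155 mod 157
  k=4: 41^4 = 75 mod 157
  k=6: 41^6 = 75 * 111 = 4 mod 157
  k=12: 41^12 = 130 * 75 = 16 mod 157
  k=13: 41^13 = 130 * 75 * 41 = 28 mod 157
  k=26: 41^26 = 101 * 130 * 111 = 156 mod 157
  k=39: 41^39 = 153 * 75 * 111 * 41 = 129 mod 157
  k=52: 41^52 = 153 * 101 * 75 = 1 mod 157  <- first divisor giving 1
Order = 52

52


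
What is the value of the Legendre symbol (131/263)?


p = 263 is prime, so compute (131/263) with the reciprocity algorithm (Jacobi-symbol steps: pull out 2s via (2/n), flip via reciprocity, reduce):
  reciprocity: (131/263) -> -(263/131)
  reduce: (1/131)
  (1/131) = 1
Product of signs = -1
(131/263) = -1

-1


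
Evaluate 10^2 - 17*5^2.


x^2 - d*y^2
= 10^2 - 17*5^2
= 100 - 425
= -325

-325


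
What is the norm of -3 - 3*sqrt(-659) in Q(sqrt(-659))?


N(a + b*sqrt(d)) = a^2 - d*b^2
= (-3)^2 - (-659)*(-3)^2
= 9 + 5931
= 5940

5940


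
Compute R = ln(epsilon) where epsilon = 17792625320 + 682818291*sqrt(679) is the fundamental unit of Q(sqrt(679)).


epsilon = 17792625320 + 682818291*sqrt(679)
= 3.5585e+10
R = ln(3.5585e+10)
= 24.2952

24.2952


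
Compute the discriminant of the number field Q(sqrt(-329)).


For K = Q(sqrt(d)) with d squarefree: disc(K) = d if d = 1 mod 4, and disc(K) = 4d if d = 2 or 3 mod 4.
Here d = -329, and d mod 4 = 3.
d = 3 mod 4, not 1 (O_K = Z[sqrt(d)]), so disc(K) = 4d = 4 * (-329) = -1316

-1316


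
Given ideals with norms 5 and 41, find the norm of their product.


N(IJ) = N(I) * N(J)
= 5 * 41
= 205

205


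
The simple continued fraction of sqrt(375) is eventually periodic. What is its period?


Run the CF algorithm for sqrt(375).
a_0 = floor(sqrt(375)) = 19; set m_0=0, q_0=1.
Recurrence: m' = q*a - m,  q' = (d - m'^2)/q,  a' = floor((a_0 + m')/q').
  step 1: m=19, q=14, a=2
  step 2: m=9, q=21, a=1
  step 3: m=12, q=11, a=2
  step 4: m=10, q=25, a=1
  step 5: m=15, q=6, a=5
  step 6: m=15, q=25, a=1
  step 7: m=10, q=11, a=2
  step 8: m=12, q=21, a=1
  step 9: m=9, q=14, a=2
  step 10: m=19, q=1, a=38
a_10 = 2*a_0 = 38, so the period closes here.
sqrt(375) = [19; 2, 1, 2, 1, 5, 1, 2, 1, 2, 38]
Period length = 10

10


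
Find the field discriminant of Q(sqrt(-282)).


For K = Q(sqrt(d)) with d squarefree: disc(K) = d if d = 1 mod 4, and disc(K) = 4d if d = 2 or 3 mod 4.
Here d = -282, and d mod 4 = 2.
d = 2 mod 4, not 1 (O_K = Z[sqrt(d)]), so disc(K) = 4d = 4 * (-282) = -1128

-1128


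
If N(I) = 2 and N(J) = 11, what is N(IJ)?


N(IJ) = N(I) * N(J)
= 2 * 11
= 22

22


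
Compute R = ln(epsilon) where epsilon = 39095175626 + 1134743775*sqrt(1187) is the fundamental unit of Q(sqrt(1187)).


epsilon = 39095175626 + 1134743775*sqrt(1187)
= 7.8190e+10
R = ln(7.8190e+10)
= 25.0824

25.0824


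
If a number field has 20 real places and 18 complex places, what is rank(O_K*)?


By Dirichlet's unit theorem:
rank = r1 + r2 - 1
= 20 + 18 - 1
= 37

37


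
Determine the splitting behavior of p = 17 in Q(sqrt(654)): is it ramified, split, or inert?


K = Q(sqrt(654)). Since d mod 4 = 2, disc(K) = 2616.
Check p | disc: 2616 mod 17 = 15.
p does not divide disc. Compute Legendre symbol (d/p):
8^((17-1)/2) mod 17 = 1
(d/p) = 1, so p splits: (p) = P*P' with e=1, f=1, g=2.
Therefore p is split.

split


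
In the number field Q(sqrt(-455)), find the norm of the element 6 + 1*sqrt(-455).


N(a + b*sqrt(d)) = a^2 - d*b^2
= (6)^2 - (-455)*(1)^2
= 36 + 455
= 491

491


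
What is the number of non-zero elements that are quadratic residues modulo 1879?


For prime p, the number of non-zero quadratic residues is (p-1)/2.
= (1879-1)/2
= 939

939


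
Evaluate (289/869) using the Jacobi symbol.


Compute (289/869) via quadratic reciprocity:
  reciprocity: (289/869) -> +(869/289)
  reduce: (2/289)
  pull out 2: (2/289) = +1  (since 289 mod 8 = 1)
  (1/289) = 1
Product of signs = 1

1


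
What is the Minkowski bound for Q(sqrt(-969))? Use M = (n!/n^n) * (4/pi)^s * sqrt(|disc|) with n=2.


d = -969, d mod 4 = 3, so disc(K) = 4d = -3876; |disc(K)| = 3876
Imaginary quadratic field, so n = 2, s = r2 = 1, r1 = 0
M = (n!/n^n) * (4/pi)^s * sqrt(|disc(K)|) = (2!/2^2) * (4/pi)^1 * sqrt(3876)
= 0.5 * 1.273240 * 62.257530
= 39.6344

39.6344


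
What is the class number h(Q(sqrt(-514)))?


K = Q(sqrt(-514)). d mod 4 = 2, so D = disc(K) = 4d = -2056
h(K) equals the number of primitive reduced positive-definite forms (a, b, c) = a*x^2 + b*x*y + c*y^2 with b^2 - 4ac = D,
where reduced means |b| <= a <= c, with b >= 0 whenever |b| = a or a = c, and primitive means gcd(a, b, c) = 1.
Reduced forces 3a^2 <= |D| = 2056, so 1 <= a <= 26; b must have the parity of D, and c = (b^2 - D)/(4a) must be an integer >= a.
Enumerate a = 1..26, b in [-a, a]:
  a=1: (1, 0, 514)  [1]
  a=2: (2, 0, 257)  [1]
  a=3..4: none
  a=5: (5, -2, 103), (5, 2, 103)  [2]
  a=6: none
  a=7: (7, -4, 74), (7, 4, 74)  [2]
  a=8..9: none
  a=10: (10, -8, 53), (10, 8, 53)  [2]
  a=11: (11, -10, 49), (11, 10, 49)  [2]
  a=12..13: none
  a=14: (14, -4, 37), (14, 4, 37)  [2]
  a=15..16: none
  a=17: (17, -16, 34), (17, 16, 34)  [2]
  a=18..21: none
  a=22: (22, -12, 25), (22, 12, 25)  [2]
  a=23..26: none
Total reduced forms: 1 + 1 + 2 + 2 + 2 + 2 + 2 + 2 + 2 = 16
h = 16

16


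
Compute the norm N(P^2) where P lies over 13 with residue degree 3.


N(P^a) = p^(a*f)
= 13^(2*3)
= 13^6
= 4826809

4826809


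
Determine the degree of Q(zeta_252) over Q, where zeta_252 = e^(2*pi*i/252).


The degree equals Euler's totient phi(252).
252 = 2^2 * 3^2 * 7
phi(252) = 72

72


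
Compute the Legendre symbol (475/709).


p = 709 is prime, so compute (475/709) with the reciprocity algorithm (Jacobi-symbol steps: pull out 2s via (2/n), flip via reciprocity, reduce):
  reciprocity: (475/709) -> +(709/475)
  reduce: (234/475)
  pull out 2: (2/475) = -1  (since 475 mod 8 = 3)
  reciprocity: (117/475) -> +(475/117)
  reduce: (7/117)
  reciprocity: (7/117) -> +(117/7)
  reduce: (5/7)
  reciprocity: (5/7) -> +(7/5)
  reduce: (2/5)
  pull out 2: (2/5) = -1  (since 5 mod 8 = 5)
  (1/5) = 1
Product of signs = 1
(475/709) = 1

1


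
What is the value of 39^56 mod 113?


p = 113 is prime and the exponent is (p-1)/2 = 56, so by Euler's criterion 39^56 = (39/113) = +1 or -1 mod 113.
Compute by square-and-multiply:
  56 = 32 + 16 + 8 (binary 111000)
  Repeated squaring mod 113: 39^1 = 39, 39^2 = 52, 39^4 = 105, 39^8 = 64, 39^16 = 28, 39^32 = 106
  39^56 = 39^32 * 39^16 * 39^8 = 106 * 28 * 64 mod 113
    106 * 28 = 2968 = 30 mod 113
    30 * 64 = 1920 = 112 mod 113
  39^56 = 112 mod 113
Result 112 = p - 1 = -1 mod 113: 39 is a quadratic non-residue mod 113. As a residue in [0, p-1] the value is 112.
39^56 mod 113 = 112

112


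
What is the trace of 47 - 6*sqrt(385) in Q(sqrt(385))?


Tr(a + b*sqrt(d)) = (a + b*sqrt(d)) + (a - b*sqrt(d)) = 2a
= 2 * (47)
= 94

94


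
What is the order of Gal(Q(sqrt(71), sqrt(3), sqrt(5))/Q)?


The 3 square roots of distinct primes are multiplicatively independent over Q,
so [K:Q] = 2^3 and Gal(K/Q) is isomorphic to (Z/2Z)^3.
|Gal| = 2^3 = 8

8


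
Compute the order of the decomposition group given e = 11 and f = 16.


|D_P| = e * f
= 11 * 16
= 176

176


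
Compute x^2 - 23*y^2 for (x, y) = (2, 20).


x^2 - d*y^2
= 2^2 - 23*20^2
= 4 - 9200
= -9196

-9196
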